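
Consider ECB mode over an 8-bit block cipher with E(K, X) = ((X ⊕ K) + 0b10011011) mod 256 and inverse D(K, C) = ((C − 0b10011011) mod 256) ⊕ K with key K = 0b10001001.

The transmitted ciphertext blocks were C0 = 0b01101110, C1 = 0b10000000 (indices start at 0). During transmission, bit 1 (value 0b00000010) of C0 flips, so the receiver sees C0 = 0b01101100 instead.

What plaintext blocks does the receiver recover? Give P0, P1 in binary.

P0 = 0b01011000, P1 = 0b01101100

ECB decryption: P_i = D(K, C_i).
Only C0 changed, to 0b01101100. In ECB, a change in C_i affects only P_i. Decrypting the received ciphertext:
P0: D(K, 0b01101100) = 0b01011000.
P1: D(K, 0b10000000) = 0b01101100.
Blocks that differ from the original plaintext: P0.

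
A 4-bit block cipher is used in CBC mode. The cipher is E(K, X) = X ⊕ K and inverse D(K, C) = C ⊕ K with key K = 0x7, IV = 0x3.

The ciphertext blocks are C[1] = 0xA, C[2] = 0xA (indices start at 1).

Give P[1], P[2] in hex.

CBC decryption: P_i = D(K, C_i) ⊕ C_{i−1}, with C_{0} = IV.
P[1]: D(K, 0xA) = 0xD; 0xD ⊕ 0x3 = 0xE.
P[2]: D(K, 0xA) = 0xD; 0xD ⊕ 0xA = 0x7.

P[1] = 0xE, P[2] = 0x7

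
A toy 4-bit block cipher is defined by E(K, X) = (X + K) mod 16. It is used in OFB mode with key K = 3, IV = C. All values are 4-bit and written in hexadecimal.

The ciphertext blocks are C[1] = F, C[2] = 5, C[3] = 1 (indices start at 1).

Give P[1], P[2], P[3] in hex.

P[1] = 0, P[2] = 7, P[3] = 4

OFB decryption: S_i = E(K, S_{i−1}) with S_{0} = IV; P_i = C_i ⊕ S_i.
P[1]: S = E(K, C) = F; F ⊕ F = 0.
P[2]: S = E(K, F) = 2; 5 ⊕ 2 = 7.
P[3]: S = E(K, 2) = 5; 1 ⊕ 5 = 4.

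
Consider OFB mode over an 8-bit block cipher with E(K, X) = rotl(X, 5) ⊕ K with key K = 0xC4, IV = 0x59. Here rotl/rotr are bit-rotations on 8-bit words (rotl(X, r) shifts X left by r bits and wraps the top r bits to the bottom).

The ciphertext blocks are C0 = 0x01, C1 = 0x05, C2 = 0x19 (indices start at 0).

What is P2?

OFB decryption: S_i = E(K, S_{i−1}) with S_{−1} = IV; P_i = C_i ⊕ S_i.
P0: S = E(K, 0x59) = 0xEF; 0x01 ⊕ 0xEF = 0xEE.
P1: S = E(K, 0xEF) = 0x39; 0x05 ⊕ 0x39 = 0x3C.
P2: S = E(K, 0x39) = 0xE3; 0x19 ⊕ 0xE3 = 0xFA.

P2 = 0xFA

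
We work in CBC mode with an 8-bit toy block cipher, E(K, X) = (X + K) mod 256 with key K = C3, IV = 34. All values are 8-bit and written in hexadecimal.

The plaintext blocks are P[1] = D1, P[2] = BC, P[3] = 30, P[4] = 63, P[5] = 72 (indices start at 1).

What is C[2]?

C[2] = D7

CBC encryption: C_i = E(K, P_i ⊕ C_{i−1}), with C_{0} = IV.
C[1]: P[1] ⊕ 34 = E5; E(K, E5) = A8.
C[2]: P[2] ⊕ A8 = 14; E(K, 14) = D7.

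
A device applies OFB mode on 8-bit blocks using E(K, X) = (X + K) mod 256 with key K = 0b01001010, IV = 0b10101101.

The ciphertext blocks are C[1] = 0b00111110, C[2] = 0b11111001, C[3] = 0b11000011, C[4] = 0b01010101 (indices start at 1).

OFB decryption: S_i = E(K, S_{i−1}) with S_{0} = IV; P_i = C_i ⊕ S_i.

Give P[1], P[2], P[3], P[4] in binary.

P[1]: S = E(K, 0b10101101) = 0b11110111; 0b00111110 ⊕ 0b11110111 = 0b11001001.
P[2]: S = E(K, 0b11110111) = 0b01000001; 0b11111001 ⊕ 0b01000001 = 0b10111000.
P[3]: S = E(K, 0b01000001) = 0b10001011; 0b11000011 ⊕ 0b10001011 = 0b01001000.
P[4]: S = E(K, 0b10001011) = 0b11010101; 0b01010101 ⊕ 0b11010101 = 0b10000000.

P[1] = 0b11001001, P[2] = 0b10111000, P[3] = 0b01001000, P[4] = 0b10000000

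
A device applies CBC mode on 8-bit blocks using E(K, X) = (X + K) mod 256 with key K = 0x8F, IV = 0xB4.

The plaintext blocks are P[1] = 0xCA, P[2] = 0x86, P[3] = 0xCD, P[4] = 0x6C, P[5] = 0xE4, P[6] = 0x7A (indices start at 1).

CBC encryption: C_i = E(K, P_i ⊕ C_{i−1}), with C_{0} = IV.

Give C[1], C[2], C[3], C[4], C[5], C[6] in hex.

C[1]: P[1] ⊕ 0xB4 = 0x7E; E(K, 0x7E) = 0x0D.
C[2]: P[2] ⊕ 0x0D = 0x8B; E(K, 0x8B) = 0x1A.
C[3]: P[3] ⊕ 0x1A = 0xD7; E(K, 0xD7) = 0x66.
C[4]: P[4] ⊕ 0x66 = 0x0A; E(K, 0x0A) = 0x99.
C[5]: P[5] ⊕ 0x99 = 0x7D; E(K, 0x7D) = 0x0C.
C[6]: P[6] ⊕ 0x0C = 0x76; E(K, 0x76) = 0x05.

C[1] = 0x0D, C[2] = 0x1A, C[3] = 0x66, C[4] = 0x99, C[5] = 0x0C, C[6] = 0x05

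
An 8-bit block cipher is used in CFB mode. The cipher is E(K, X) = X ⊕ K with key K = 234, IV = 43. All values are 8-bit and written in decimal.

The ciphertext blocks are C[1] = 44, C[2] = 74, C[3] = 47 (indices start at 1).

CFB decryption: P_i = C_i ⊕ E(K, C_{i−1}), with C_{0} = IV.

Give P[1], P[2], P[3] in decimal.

P[1] = 237, P[2] = 140, P[3] = 143

P[1]: E(K, 43) = 193; 44 ⊕ 193 = 237.
P[2]: E(K, 44) = 198; 74 ⊕ 198 = 140.
P[3]: E(K, 74) = 160; 47 ⊕ 160 = 143.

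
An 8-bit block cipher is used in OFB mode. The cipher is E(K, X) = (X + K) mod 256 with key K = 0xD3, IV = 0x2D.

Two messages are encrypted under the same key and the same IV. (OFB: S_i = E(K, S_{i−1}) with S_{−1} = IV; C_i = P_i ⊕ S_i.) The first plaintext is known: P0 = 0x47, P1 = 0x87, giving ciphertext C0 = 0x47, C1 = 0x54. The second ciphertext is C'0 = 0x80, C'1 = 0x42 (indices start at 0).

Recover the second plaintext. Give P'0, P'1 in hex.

In OFB with a reused IV, both messages share the same keystream S_i, so C_i ⊕ C'_i = P_i ⊕ P'_i and thus P'_i = P_i ⊕ C_i ⊕ C'_i.
P'0: 0x47 ⊕ 0x47 ⊕ 0x80 = 0x80.
P'1: 0x87 ⊕ 0x54 ⊕ 0x42 = 0x91.

P'0 = 0x80, P'1 = 0x91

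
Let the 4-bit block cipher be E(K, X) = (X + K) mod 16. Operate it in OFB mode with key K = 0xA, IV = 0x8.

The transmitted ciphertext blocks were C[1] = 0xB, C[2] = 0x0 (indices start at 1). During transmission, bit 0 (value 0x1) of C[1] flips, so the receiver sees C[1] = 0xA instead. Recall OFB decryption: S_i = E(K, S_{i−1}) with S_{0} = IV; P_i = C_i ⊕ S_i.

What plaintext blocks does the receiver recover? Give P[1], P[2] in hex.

P[1] = 0x8, P[2] = 0xC

Only C[1] changed, to 0xA. In OFB, a change in C_i flips the same bit in P_i only; the keystream is unaffected. Decrypting the received ciphertext:
P[1]: S = E(K, 0x8) = 0x2; 0xA ⊕ 0x2 = 0x8.
P[2]: S = E(K, 0x2) = 0xC; 0x0 ⊕ 0xC = 0xC.
Blocks that differ from the original plaintext: P[1].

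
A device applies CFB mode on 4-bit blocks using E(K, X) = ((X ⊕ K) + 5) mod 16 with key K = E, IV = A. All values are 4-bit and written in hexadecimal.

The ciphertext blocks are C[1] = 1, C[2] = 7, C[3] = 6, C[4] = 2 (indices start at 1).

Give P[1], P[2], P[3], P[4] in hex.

P[1] = 8, P[2] = 3, P[3] = 8, P[4] = F

CFB decryption: P_i = C_i ⊕ E(K, C_{i−1}), with C_{0} = IV.
P[1]: E(K, A) = 9; 1 ⊕ 9 = 8.
P[2]: E(K, 1) = 4; 7 ⊕ 4 = 3.
P[3]: E(K, 7) = E; 6 ⊕ E = 8.
P[4]: E(K, 6) = D; 2 ⊕ D = F.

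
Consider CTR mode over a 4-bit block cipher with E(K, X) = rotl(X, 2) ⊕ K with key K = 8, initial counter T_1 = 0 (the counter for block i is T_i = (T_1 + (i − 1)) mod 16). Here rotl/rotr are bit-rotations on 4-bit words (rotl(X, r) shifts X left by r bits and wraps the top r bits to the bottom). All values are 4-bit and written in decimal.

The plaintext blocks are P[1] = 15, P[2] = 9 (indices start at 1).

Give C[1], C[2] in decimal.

C[1] = 7, C[2] = 5

CTR encryption: S_i = E(K, T_i) where T_i is the counter for block i; C_i = P_i ⊕ S_i.
C[1]: T = 0, S = E(K, T) = 8; 15 ⊕ 8 = 7.
C[2]: T = 1, S = E(K, T) = 12; 9 ⊕ 12 = 5.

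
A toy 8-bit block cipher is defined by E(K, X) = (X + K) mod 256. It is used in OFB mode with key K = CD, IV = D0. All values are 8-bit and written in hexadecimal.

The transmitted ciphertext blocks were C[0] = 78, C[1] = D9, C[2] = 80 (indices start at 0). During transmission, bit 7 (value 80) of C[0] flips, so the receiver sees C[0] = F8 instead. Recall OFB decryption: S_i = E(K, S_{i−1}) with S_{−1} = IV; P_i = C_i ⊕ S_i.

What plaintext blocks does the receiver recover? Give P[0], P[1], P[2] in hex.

Only C[0] changed, to F8. In OFB, a change in C_i flips the same bit in P_i only; the keystream is unaffected. Decrypting the received ciphertext:
P[0]: S = E(K, D0) = 9D; F8 ⊕ 9D = 65.
P[1]: S = E(K, 9D) = 6A; D9 ⊕ 6A = B3.
P[2]: S = E(K, 6A) = 37; 80 ⊕ 37 = B7.
Blocks that differ from the original plaintext: P[0].

P[0] = 65, P[1] = B3, P[2] = B7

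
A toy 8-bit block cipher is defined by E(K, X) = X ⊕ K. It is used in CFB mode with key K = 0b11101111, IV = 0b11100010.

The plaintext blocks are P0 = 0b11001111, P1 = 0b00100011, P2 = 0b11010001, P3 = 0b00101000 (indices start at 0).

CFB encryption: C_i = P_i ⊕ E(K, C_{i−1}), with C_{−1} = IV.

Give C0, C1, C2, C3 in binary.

C0 = 0b11000010, C1 = 0b00001110, C2 = 0b00110000, C3 = 0b11110111

C0: E(K, 0b11100010) = 0b00001101; 0b11001111 ⊕ 0b00001101 = 0b11000010.
C1: E(K, 0b11000010) = 0b00101101; 0b00100011 ⊕ 0b00101101 = 0b00001110.
C2: E(K, 0b00001110) = 0b11100001; 0b11010001 ⊕ 0b11100001 = 0b00110000.
C3: E(K, 0b00110000) = 0b11011111; 0b00101000 ⊕ 0b11011111 = 0b11110111.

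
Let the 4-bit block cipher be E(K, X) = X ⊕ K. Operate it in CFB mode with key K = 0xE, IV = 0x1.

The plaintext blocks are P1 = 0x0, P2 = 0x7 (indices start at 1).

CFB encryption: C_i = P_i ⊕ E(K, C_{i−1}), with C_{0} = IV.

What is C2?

C1: E(K, 0x1) = 0xF; 0x0 ⊕ 0xF = 0xF.
C2: E(K, 0xF) = 0x1; 0x7 ⊕ 0x1 = 0x6.

C2 = 0x6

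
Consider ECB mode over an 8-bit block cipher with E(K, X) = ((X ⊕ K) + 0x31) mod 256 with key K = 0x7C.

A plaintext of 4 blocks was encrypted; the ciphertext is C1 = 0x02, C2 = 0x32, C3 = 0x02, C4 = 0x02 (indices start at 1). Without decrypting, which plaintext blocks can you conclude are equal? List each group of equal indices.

ECB encrypts each block independently with the same key, so equal ciphertext blocks imply equal plaintext blocks.
C1 = C3 = C4 = 0x02, so P1 = P3 = P4.

P1 = P3 = P4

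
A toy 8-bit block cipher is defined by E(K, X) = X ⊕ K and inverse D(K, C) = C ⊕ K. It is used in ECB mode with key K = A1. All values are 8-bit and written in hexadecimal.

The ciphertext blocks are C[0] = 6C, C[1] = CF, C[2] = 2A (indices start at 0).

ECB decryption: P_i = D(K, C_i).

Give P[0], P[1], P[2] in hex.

P[0]: D(K, 6C) = CD.
P[1]: D(K, CF) = 6E.
P[2]: D(K, 2A) = 8B.

P[0] = CD, P[1] = 6E, P[2] = 8B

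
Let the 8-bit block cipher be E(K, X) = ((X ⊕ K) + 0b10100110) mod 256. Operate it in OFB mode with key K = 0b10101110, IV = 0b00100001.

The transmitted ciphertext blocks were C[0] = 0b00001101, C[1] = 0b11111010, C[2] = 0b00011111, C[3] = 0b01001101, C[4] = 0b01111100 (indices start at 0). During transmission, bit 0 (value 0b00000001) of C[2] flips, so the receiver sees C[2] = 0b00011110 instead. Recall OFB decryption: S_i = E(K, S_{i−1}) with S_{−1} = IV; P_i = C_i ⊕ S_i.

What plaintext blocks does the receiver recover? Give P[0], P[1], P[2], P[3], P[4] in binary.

Only C[2] changed, to 0b00011110. In OFB, a change in C_i flips the same bit in P_i only; the keystream is unaffected. Decrypting the received ciphertext:
P[0]: S = E(K, 0b00100001) = 0b00110101; 0b00001101 ⊕ 0b00110101 = 0b00111000.
P[1]: S = E(K, 0b00110101) = 0b01000001; 0b11111010 ⊕ 0b01000001 = 0b10111011.
P[2]: S = E(K, 0b01000001) = 0b10010101; 0b00011110 ⊕ 0b10010101 = 0b10001011.
P[3]: S = E(K, 0b10010101) = 0b11100001; 0b01001101 ⊕ 0b11100001 = 0b10101100.
P[4]: S = E(K, 0b11100001) = 0b11110101; 0b01111100 ⊕ 0b11110101 = 0b10001001.
Blocks that differ from the original plaintext: P[2].

P[0] = 0b00111000, P[1] = 0b10111011, P[2] = 0b10001011, P[3] = 0b10101100, P[4] = 0b10001001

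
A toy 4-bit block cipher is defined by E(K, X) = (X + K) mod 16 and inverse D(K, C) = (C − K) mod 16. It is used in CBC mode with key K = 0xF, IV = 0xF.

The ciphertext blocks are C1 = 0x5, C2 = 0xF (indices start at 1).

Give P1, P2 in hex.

P1 = 0x9, P2 = 0x5

CBC decryption: P_i = D(K, C_i) ⊕ C_{i−1}, with C_{0} = IV.
P1: D(K, 0x5) = 0x6; 0x6 ⊕ 0xF = 0x9.
P2: D(K, 0xF) = 0x0; 0x0 ⊕ 0x5 = 0x5.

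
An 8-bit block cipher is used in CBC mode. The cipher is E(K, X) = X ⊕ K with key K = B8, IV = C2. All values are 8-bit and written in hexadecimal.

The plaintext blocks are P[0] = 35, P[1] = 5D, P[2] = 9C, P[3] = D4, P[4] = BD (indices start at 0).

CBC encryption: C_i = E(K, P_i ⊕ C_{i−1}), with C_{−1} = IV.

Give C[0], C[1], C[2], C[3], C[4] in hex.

C[0] = 4F, C[1] = AA, C[2] = 8E, C[3] = E2, C[4] = E7

C[0]: P[0] ⊕ C2 = F7; E(K, F7) = 4F.
C[1]: P[1] ⊕ 4F = 12; E(K, 12) = AA.
C[2]: P[2] ⊕ AA = 36; E(K, 36) = 8E.
C[3]: P[3] ⊕ 8E = 5A; E(K, 5A) = E2.
C[4]: P[4] ⊕ E2 = 5F; E(K, 5F) = E7.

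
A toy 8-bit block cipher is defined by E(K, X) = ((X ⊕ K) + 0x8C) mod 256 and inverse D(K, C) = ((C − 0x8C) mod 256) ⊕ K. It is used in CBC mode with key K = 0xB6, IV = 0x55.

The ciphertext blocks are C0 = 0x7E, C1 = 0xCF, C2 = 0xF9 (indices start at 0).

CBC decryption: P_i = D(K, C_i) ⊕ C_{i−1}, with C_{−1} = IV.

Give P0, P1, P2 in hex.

P0: D(K, 0x7E) = 0x44; 0x44 ⊕ 0x55 = 0x11.
P1: D(K, 0xCF) = 0xF5; 0xF5 ⊕ 0x7E = 0x8B.
P2: D(K, 0xF9) = 0xDB; 0xDB ⊕ 0xCF = 0x14.

P0 = 0x11, P1 = 0x8B, P2 = 0x14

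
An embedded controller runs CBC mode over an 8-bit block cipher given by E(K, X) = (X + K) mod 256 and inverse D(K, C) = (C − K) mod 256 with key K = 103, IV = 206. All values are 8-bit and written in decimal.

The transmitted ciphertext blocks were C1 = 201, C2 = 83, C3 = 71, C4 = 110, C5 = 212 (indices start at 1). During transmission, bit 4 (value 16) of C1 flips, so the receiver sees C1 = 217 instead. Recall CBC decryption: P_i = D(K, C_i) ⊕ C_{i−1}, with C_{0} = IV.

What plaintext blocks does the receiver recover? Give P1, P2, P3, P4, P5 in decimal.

Only C1 changed, to 217. In CBC, a change in C_i garbles P_i and flips the same bit in P_{i+1}. Decrypting the received ciphertext:
P1: D(K, 217) = 114; 114 ⊕ 206 = 188.
P2: D(K, 83) = 236; 236 ⊕ 217 = 53.
P3: D(K, 71) = 224; 224 ⊕ 83 = 179.
P4: D(K, 110) = 7; 7 ⊕ 71 = 64.
P5: D(K, 212) = 109; 109 ⊕ 110 = 3.
Blocks that differ from the original plaintext: P1, P2.

P1 = 188, P2 = 53, P3 = 179, P4 = 64, P5 = 3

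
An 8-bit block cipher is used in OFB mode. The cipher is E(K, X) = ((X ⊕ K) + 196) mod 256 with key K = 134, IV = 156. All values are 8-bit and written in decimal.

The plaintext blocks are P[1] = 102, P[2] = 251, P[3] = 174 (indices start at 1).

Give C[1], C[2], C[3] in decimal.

C[1] = 184, C[2] = 231, C[3] = 240

OFB encryption: S_i = E(K, S_{i−1}) with S_{0} = IV; C_i = P_i ⊕ S_i.
C[1]: S = E(K, 156) = 222; 102 ⊕ 222 = 184.
C[2]: S = E(K, 222) = 28; 251 ⊕ 28 = 231.
C[3]: S = E(K, 28) = 94; 174 ⊕ 94 = 240.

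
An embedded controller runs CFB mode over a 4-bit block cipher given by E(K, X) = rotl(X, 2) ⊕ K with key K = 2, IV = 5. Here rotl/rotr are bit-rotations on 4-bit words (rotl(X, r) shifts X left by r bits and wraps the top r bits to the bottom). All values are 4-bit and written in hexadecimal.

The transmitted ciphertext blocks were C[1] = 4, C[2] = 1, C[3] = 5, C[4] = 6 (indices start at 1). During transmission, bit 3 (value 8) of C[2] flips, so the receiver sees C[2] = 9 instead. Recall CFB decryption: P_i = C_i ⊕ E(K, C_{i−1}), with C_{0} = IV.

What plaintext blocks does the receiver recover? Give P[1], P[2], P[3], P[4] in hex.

P[1] = 3, P[2] = A, P[3] = 1, P[4] = 1

Only C[2] changed, to 9. In CFB, a change in C_i flips the same bit in P_i and garbles P_{i+1}. Decrypting the received ciphertext:
P[1]: E(K, 5) = 7; 4 ⊕ 7 = 3.
P[2]: E(K, 4) = 3; 9 ⊕ 3 = A.
P[3]: E(K, 9) = 4; 5 ⊕ 4 = 1.
P[4]: E(K, 5) = 7; 6 ⊕ 7 = 1.
Blocks that differ from the original plaintext: P[2], P[3].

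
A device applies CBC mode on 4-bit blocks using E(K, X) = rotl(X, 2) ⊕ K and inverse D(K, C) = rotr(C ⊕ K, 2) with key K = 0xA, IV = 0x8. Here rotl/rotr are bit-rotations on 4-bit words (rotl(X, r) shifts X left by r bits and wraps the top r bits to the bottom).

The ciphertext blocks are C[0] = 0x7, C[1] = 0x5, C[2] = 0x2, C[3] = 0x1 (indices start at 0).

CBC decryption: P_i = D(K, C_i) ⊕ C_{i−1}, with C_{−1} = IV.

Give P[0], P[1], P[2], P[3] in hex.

P[0] = 0xF, P[1] = 0x8, P[2] = 0x7, P[3] = 0xC

P[0]: D(K, 0x7) = 0x7; 0x7 ⊕ 0x8 = 0xF.
P[1]: D(K, 0x5) = 0xF; 0xF ⊕ 0x7 = 0x8.
P[2]: D(K, 0x2) = 0x2; 0x2 ⊕ 0x5 = 0x7.
P[3]: D(K, 0x1) = 0xE; 0xE ⊕ 0x2 = 0xC.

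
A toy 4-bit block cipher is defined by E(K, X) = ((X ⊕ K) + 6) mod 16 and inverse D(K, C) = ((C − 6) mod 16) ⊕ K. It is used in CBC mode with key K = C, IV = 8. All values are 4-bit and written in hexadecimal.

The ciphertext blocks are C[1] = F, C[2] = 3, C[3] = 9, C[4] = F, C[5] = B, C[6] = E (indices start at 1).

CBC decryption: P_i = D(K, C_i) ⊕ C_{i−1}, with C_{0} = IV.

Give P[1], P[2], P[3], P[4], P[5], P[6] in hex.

P[1]: D(K, F) = 5; 5 ⊕ 8 = D.
P[2]: D(K, 3) = 1; 1 ⊕ F = E.
P[3]: D(K, 9) = F; F ⊕ 3 = C.
P[4]: D(K, F) = 5; 5 ⊕ 9 = C.
P[5]: D(K, B) = 9; 9 ⊕ F = 6.
P[6]: D(K, E) = 4; 4 ⊕ B = F.

P[1] = D, P[2] = E, P[3] = C, P[4] = C, P[5] = 6, P[6] = F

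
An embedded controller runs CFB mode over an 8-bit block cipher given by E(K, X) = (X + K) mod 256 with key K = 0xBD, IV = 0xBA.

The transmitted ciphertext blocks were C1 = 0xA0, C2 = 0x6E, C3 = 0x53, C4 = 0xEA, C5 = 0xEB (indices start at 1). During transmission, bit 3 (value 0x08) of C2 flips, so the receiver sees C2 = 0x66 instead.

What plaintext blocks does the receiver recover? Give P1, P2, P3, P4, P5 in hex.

P1 = 0xD7, P2 = 0x3B, P3 = 0x70, P4 = 0xFA, P5 = 0x4C

CFB decryption: P_i = C_i ⊕ E(K, C_{i−1}), with C_{0} = IV.
Only C2 changed, to 0x66. In CFB, a change in C_i flips the same bit in P_i and garbles P_{i+1}. Decrypting the received ciphertext:
P1: E(K, 0xBA) = 0x77; 0xA0 ⊕ 0x77 = 0xD7.
P2: E(K, 0xA0) = 0x5D; 0x66 ⊕ 0x5D = 0x3B.
P3: E(K, 0x66) = 0x23; 0x53 ⊕ 0x23 = 0x70.
P4: E(K, 0x53) = 0x10; 0xEA ⊕ 0x10 = 0xFA.
P5: E(K, 0xEA) = 0xA7; 0xEB ⊕ 0xA7 = 0x4C.
Blocks that differ from the original plaintext: P2, P3.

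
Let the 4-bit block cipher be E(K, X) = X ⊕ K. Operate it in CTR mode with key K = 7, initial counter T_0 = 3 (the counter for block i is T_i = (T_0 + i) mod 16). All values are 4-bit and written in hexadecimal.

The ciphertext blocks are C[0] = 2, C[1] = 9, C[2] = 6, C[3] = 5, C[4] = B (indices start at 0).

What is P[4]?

P[4] = B

CTR decryption: S_i = E(K, T_i) where T_i is the counter for block i; P_i = C_i ⊕ S_i.
P[4]: T = 7, S = E(K, T) = 0; B ⊕ 0 = B.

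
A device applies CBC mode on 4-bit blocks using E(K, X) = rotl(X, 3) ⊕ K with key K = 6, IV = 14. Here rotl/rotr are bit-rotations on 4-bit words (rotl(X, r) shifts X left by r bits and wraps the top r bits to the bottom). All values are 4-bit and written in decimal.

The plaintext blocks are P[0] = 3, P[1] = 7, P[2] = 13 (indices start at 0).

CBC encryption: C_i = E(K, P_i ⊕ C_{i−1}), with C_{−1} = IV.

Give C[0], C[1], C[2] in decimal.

C[0] = 8, C[1] = 9, C[2] = 4

C[0]: P[0] ⊕ 14 = 13; E(K, 13) = 8.
C[1]: P[1] ⊕ 8 = 15; E(K, 15) = 9.
C[2]: P[2] ⊕ 9 = 4; E(K, 4) = 4.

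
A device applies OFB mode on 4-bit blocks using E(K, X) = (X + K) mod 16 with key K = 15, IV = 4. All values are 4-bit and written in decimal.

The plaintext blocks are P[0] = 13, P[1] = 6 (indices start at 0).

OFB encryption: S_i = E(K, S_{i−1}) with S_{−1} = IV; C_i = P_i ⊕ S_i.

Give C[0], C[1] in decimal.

C[0]: S = E(K, 4) = 3; 13 ⊕ 3 = 14.
C[1]: S = E(K, 3) = 2; 6 ⊕ 2 = 4.

C[0] = 14, C[1] = 4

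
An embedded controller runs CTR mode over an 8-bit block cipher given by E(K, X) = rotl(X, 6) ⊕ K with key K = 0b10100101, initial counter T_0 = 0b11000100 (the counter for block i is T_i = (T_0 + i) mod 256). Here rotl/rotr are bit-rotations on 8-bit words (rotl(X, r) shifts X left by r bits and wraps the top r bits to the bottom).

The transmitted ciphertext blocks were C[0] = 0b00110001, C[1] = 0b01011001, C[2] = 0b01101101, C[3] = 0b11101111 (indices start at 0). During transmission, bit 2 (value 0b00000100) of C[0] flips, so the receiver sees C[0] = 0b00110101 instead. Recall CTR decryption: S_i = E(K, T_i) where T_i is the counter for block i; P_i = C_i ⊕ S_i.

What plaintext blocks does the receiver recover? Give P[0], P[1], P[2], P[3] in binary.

P[0] = 0b10100001, P[1] = 0b10001101, P[2] = 0b01111001, P[3] = 0b10111011

Only C[0] changed, to 0b00110101. In CTR, a change in C_i flips the same bit in P_i only; the keystream is unaffected. Decrypting the received ciphertext:
P[0]: T = 0b11000100, S = E(K, T) = 0b10010100; 0b00110101 ⊕ 0b10010100 = 0b10100001.
P[1]: T = 0b11000101, S = E(K, T) = 0b11010100; 0b01011001 ⊕ 0b11010100 = 0b10001101.
P[2]: T = 0b11000110, S = E(K, T) = 0b00010100; 0b01101101 ⊕ 0b00010100 = 0b01111001.
P[3]: T = 0b11000111, S = E(K, T) = 0b01010100; 0b11101111 ⊕ 0b01010100 = 0b10111011.
Blocks that differ from the original plaintext: P[0].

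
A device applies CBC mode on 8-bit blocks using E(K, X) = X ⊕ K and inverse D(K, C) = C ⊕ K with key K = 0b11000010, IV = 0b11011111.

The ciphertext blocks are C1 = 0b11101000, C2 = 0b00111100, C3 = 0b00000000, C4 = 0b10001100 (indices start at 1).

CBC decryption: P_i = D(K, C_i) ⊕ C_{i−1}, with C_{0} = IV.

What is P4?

P4 = 0b01001110

P4: D(K, 0b10001100) = 0b01001110; 0b01001110 ⊕ 0b00000000 = 0b01001110.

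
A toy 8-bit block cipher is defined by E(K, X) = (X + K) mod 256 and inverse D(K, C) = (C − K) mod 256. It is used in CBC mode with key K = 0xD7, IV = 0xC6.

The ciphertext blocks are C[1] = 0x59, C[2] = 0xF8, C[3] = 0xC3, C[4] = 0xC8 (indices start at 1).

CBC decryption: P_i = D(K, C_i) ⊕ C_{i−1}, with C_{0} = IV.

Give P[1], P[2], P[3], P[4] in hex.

P[1] = 0x44, P[2] = 0x78, P[3] = 0x14, P[4] = 0x32

P[1]: D(K, 0x59) = 0x82; 0x82 ⊕ 0xC6 = 0x44.
P[2]: D(K, 0xF8) = 0x21; 0x21 ⊕ 0x59 = 0x78.
P[3]: D(K, 0xC3) = 0xEC; 0xEC ⊕ 0xF8 = 0x14.
P[4]: D(K, 0xC8) = 0xF1; 0xF1 ⊕ 0xC3 = 0x32.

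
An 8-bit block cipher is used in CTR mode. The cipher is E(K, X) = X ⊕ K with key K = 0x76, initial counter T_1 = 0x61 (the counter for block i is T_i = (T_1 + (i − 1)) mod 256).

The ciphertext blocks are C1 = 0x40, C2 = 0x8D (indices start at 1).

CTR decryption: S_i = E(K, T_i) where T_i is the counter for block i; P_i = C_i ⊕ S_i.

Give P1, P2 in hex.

P1: T = 0x61, S = E(K, T) = 0x17; 0x40 ⊕ 0x17 = 0x57.
P2: T = 0x62, S = E(K, T) = 0x14; 0x8D ⊕ 0x14 = 0x99.

P1 = 0x57, P2 = 0x99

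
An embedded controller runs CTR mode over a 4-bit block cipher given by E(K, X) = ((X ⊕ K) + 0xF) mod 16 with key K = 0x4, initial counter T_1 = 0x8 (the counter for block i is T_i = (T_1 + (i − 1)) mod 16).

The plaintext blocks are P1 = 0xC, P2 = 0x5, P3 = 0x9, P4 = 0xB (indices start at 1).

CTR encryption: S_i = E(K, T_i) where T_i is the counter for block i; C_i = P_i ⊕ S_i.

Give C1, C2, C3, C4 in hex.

C1 = 0x7, C2 = 0x9, C3 = 0x4, C4 = 0x5

C1: T = 0x8, S = E(K, T) = 0xB; 0xC ⊕ 0xB = 0x7.
C2: T = 0x9, S = E(K, T) = 0xC; 0x5 ⊕ 0xC = 0x9.
C3: T = 0xA, S = E(K, T) = 0xD; 0x9 ⊕ 0xD = 0x4.
C4: T = 0xB, S = E(K, T) = 0xE; 0xB ⊕ 0xE = 0x5.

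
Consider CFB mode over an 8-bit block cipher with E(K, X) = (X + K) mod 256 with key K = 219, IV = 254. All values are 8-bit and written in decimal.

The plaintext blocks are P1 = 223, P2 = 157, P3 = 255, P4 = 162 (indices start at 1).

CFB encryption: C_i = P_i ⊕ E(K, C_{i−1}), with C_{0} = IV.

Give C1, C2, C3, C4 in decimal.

C1: E(K, 254) = 217; 223 ⊕ 217 = 6.
C2: E(K, 6) = 225; 157 ⊕ 225 = 124.
C3: E(K, 124) = 87; 255 ⊕ 87 = 168.
C4: E(K, 168) = 131; 162 ⊕ 131 = 33.

C1 = 6, C2 = 124, C3 = 168, C4 = 33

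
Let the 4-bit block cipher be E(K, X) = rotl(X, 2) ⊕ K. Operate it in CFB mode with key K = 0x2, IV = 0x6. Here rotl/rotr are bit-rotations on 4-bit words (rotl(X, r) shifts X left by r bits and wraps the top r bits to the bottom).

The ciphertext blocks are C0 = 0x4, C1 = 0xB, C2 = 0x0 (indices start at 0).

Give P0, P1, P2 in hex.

P0 = 0xF, P1 = 0x8, P2 = 0xC

CFB decryption: P_i = C_i ⊕ E(K, C_{i−1}), with C_{−1} = IV.
P0: E(K, 0x6) = 0xB; 0x4 ⊕ 0xB = 0xF.
P1: E(K, 0x4) = 0x3; 0xB ⊕ 0x3 = 0x8.
P2: E(K, 0xB) = 0xC; 0x0 ⊕ 0xC = 0xC.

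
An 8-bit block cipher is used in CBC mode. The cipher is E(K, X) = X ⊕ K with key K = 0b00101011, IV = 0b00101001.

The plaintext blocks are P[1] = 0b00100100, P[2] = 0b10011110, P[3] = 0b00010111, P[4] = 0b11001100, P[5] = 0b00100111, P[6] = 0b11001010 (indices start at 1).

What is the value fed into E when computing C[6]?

0b10001110

CBC encryption: C_i = E(K, P_i ⊕ C_{i−1}), with C_{0} = IV.
C[1]: P[1] ⊕ 0b00101001 = 0b00001101; E(K, 0b00001101) = 0b00100110.
C[2]: P[2] ⊕ 0b00100110 = 0b10111000; E(K, 0b10111000) = 0b10010011.
C[3]: P[3] ⊕ 0b10010011 = 0b10000100; E(K, 0b10000100) = 0b10101111.
C[4]: P[4] ⊕ 0b10101111 = 0b01100011; E(K, 0b01100011) = 0b01001000.
C[5]: P[5] ⊕ 0b01001000 = 0b01101111; E(K, 0b01101111) = 0b01000100.
C[6]: P[6] ⊕ 0b01000100 = 0b10001110; E(K, 0b10001110) = 0b10100101.
So the input to E for block [6] is 0b10001110.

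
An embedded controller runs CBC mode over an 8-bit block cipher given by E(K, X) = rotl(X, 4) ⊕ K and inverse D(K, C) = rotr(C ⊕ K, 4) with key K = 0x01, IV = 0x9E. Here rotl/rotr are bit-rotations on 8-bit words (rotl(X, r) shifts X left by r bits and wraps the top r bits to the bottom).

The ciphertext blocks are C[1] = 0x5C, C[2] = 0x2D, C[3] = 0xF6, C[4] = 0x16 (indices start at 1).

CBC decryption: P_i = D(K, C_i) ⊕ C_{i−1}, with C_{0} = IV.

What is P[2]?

P[2] = 0x9E

P[2]: D(K, 0x2D) = 0xC2; 0xC2 ⊕ 0x5C = 0x9E.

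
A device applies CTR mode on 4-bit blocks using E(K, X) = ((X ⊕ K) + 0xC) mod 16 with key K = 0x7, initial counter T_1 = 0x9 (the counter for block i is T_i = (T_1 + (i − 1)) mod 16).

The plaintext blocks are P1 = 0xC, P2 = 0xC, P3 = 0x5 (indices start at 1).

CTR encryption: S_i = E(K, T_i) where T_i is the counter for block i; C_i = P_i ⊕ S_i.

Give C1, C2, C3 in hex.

C1: T = 0x9, S = E(K, T) = 0xA; 0xC ⊕ 0xA = 0x6.
C2: T = 0xA, S = E(K, T) = 0x9; 0xC ⊕ 0x9 = 0x5.
C3: T = 0xB, S = E(K, T) = 0x8; 0x5 ⊕ 0x8 = 0xD.

C1 = 0x6, C2 = 0x5, C3 = 0xD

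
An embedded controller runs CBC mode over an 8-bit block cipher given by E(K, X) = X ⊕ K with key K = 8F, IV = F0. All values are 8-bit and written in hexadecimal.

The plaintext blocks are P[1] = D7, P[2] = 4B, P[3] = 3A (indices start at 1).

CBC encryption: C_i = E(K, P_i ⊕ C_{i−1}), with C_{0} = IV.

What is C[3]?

C[1]: P[1] ⊕ F0 = 27; E(K, 27) = A8.
C[2]: P[2] ⊕ A8 = E3; E(K, E3) = 6C.
C[3]: P[3] ⊕ 6C = 56; E(K, 56) = D9.

C[3] = D9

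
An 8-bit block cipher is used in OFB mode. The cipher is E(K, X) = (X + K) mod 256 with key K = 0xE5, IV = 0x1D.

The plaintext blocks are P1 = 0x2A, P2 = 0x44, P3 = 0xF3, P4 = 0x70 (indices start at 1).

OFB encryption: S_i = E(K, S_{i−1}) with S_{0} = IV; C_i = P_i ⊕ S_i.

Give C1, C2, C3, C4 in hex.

C1 = 0x28, C2 = 0xA3, C3 = 0x3F, C4 = 0xC1

C1: S = E(K, 0x1D) = 0x02; 0x2A ⊕ 0x02 = 0x28.
C2: S = E(K, 0x02) = 0xE7; 0x44 ⊕ 0xE7 = 0xA3.
C3: S = E(K, 0xE7) = 0xCC; 0xF3 ⊕ 0xCC = 0x3F.
C4: S = E(K, 0xCC) = 0xB1; 0x70 ⊕ 0xB1 = 0xC1.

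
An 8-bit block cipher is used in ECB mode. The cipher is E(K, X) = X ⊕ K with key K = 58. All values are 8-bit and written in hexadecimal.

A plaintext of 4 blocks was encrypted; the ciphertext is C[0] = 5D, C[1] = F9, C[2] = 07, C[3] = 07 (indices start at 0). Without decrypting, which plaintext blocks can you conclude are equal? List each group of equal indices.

ECB encrypts each block independently with the same key, so equal ciphertext blocks imply equal plaintext blocks.
C[2] = C[3] = 07, so P[2] = P[3].

P[2] = P[3]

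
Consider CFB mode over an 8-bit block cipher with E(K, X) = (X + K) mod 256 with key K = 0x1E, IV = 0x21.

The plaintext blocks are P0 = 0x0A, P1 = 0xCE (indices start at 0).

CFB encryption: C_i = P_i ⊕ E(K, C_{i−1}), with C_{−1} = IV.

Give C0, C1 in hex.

C0 = 0x35, C1 = 0x9D

C0: E(K, 0x21) = 0x3F; 0x0A ⊕ 0x3F = 0x35.
C1: E(K, 0x35) = 0x53; 0xCE ⊕ 0x53 = 0x9D.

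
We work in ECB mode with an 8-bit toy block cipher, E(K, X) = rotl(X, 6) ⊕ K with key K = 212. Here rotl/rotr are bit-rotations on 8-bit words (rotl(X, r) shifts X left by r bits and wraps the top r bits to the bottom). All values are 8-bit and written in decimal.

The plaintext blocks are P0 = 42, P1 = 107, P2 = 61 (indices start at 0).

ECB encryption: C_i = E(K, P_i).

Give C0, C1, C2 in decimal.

C0: E(K, 42) = 94.
C1: E(K, 107) = 14.
C2: E(K, 61) = 155.

C0 = 94, C1 = 14, C2 = 155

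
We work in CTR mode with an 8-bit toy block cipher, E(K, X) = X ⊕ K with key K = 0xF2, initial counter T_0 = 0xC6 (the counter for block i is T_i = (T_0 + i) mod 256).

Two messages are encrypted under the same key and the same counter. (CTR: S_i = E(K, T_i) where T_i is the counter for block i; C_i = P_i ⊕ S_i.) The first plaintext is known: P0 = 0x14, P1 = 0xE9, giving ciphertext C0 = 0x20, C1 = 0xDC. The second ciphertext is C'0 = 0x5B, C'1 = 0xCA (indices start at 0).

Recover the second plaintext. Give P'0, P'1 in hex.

P'0 = 0x6F, P'1 = 0xFF

In CTR with a reused counter, both messages share the same keystream S_i, so C_i ⊕ C'_i = P_i ⊕ P'_i and thus P'_i = P_i ⊕ C_i ⊕ C'_i.
P'0: 0x14 ⊕ 0x20 ⊕ 0x5B = 0x6F.
P'1: 0xE9 ⊕ 0xDC ⊕ 0xCA = 0xFF.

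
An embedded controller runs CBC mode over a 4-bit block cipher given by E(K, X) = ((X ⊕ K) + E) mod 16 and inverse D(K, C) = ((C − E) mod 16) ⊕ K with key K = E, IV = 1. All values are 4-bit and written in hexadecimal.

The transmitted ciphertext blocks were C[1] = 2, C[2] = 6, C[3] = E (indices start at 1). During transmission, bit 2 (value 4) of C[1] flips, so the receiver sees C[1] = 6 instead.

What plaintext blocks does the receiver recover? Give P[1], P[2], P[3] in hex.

CBC decryption: P_i = D(K, C_i) ⊕ C_{i−1}, with C_{0} = IV.
Only C[1] changed, to 6. In CBC, a change in C_i garbles P_i and flips the same bit in P_{i+1}. Decrypting the received ciphertext:
P[1]: D(K, 6) = 6; 6 ⊕ 1 = 7.
P[2]: D(K, 6) = 6; 6 ⊕ 6 = 0.
P[3]: D(K, E) = E; E ⊕ 6 = 8.
Blocks that differ from the original plaintext: P[1], P[2].

P[1] = 7, P[2] = 0, P[3] = 8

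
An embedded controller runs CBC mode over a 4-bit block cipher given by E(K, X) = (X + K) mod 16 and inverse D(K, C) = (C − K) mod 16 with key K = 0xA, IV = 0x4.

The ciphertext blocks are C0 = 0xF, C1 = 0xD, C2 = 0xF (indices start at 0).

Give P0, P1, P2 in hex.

CBC decryption: P_i = D(K, C_i) ⊕ C_{i−1}, with C_{−1} = IV.
P0: D(K, 0xF) = 0x5; 0x5 ⊕ 0x4 = 0x1.
P1: D(K, 0xD) = 0x3; 0x3 ⊕ 0xF = 0xC.
P2: D(K, 0xF) = 0x5; 0x5 ⊕ 0xD = 0x8.

P0 = 0x1, P1 = 0xC, P2 = 0x8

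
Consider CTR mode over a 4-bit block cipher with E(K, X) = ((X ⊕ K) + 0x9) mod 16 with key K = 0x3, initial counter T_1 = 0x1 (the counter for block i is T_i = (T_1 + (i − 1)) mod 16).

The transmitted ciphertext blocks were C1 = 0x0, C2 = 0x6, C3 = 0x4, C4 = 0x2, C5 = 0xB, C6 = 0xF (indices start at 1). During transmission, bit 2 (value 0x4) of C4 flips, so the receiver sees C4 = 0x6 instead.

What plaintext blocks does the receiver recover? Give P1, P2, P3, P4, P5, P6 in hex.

CTR decryption: S_i = E(K, T_i) where T_i is the counter for block i; P_i = C_i ⊕ S_i.
Only C4 changed, to 0x6. In CTR, a change in C_i flips the same bit in P_i only; the keystream is unaffected. Decrypting the received ciphertext:
P1: T = 0x1, S = E(K, T) = 0xB; 0x0 ⊕ 0xB = 0xB.
P2: T = 0x2, S = E(K, T) = 0xA; 0x6 ⊕ 0xA = 0xC.
P3: T = 0x3, S = E(K, T) = 0x9; 0x4 ⊕ 0x9 = 0xD.
P4: T = 0x4, S = E(K, T) = 0x0; 0x6 ⊕ 0x0 = 0x6.
P5: T = 0x5, S = E(K, T) = 0xF; 0xB ⊕ 0xF = 0x4.
P6: T = 0x6, S = E(K, T) = 0xE; 0xF ⊕ 0xE = 0x1.
Blocks that differ from the original plaintext: P4.

P1 = 0xB, P2 = 0xC, P3 = 0xD, P4 = 0x6, P5 = 0x4, P6 = 0x1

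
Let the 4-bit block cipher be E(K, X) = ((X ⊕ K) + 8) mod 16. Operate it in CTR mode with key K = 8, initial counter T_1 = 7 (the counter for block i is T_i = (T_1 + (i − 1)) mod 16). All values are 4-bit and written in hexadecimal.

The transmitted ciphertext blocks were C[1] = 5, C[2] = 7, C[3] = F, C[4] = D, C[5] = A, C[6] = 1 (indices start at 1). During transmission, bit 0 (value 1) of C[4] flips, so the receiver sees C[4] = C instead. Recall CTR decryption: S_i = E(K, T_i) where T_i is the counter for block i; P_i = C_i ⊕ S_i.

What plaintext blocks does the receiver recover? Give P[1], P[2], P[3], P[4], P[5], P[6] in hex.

Only C[4] changed, to C. In CTR, a change in C_i flips the same bit in P_i only; the keystream is unaffected. Decrypting the received ciphertext:
P[1]: T = 7, S = E(K, T) = 7; 5 ⊕ 7 = 2.
P[2]: T = 8, S = E(K, T) = 8; 7 ⊕ 8 = F.
P[3]: T = 9, S = E(K, T) = 9; F ⊕ 9 = 6.
P[4]: T = A, S = E(K, T) = A; C ⊕ A = 6.
P[5]: T = B, S = E(K, T) = B; A ⊕ B = 1.
P[6]: T = C, S = E(K, T) = C; 1 ⊕ C = D.
Blocks that differ from the original plaintext: P[4].

P[1] = 2, P[2] = F, P[3] = 6, P[4] = 6, P[5] = 1, P[6] = D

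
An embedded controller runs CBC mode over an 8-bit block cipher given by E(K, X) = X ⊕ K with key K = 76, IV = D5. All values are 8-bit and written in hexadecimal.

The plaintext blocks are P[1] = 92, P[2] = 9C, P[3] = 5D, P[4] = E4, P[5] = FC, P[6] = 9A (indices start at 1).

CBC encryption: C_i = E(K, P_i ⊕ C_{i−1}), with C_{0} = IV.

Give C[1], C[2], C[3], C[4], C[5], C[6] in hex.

C[1] = 31, C[2] = DB, C[3] = F0, C[4] = 62, C[5] = E8, C[6] = 04

C[1]: P[1] ⊕ D5 = 47; E(K, 47) = 31.
C[2]: P[2] ⊕ 31 = AD; E(K, AD) = DB.
C[3]: P[3] ⊕ DB = 86; E(K, 86) = F0.
C[4]: P[4] ⊕ F0 = 14; E(K, 14) = 62.
C[5]: P[5] ⊕ 62 = 9E; E(K, 9E) = E8.
C[6]: P[6] ⊕ E8 = 72; E(K, 72) = 04.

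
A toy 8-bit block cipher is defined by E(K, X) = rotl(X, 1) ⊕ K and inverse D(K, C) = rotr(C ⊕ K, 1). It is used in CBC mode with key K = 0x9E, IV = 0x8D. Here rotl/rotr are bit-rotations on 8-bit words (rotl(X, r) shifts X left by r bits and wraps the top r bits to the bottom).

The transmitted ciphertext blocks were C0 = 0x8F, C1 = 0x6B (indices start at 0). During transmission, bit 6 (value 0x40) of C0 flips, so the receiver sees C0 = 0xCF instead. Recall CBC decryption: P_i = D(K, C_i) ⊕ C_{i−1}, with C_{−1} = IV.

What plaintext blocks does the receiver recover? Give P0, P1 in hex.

Only C0 changed, to 0xCF. In CBC, a change in C_i garbles P_i and flips the same bit in P_{i+1}. Decrypting the received ciphertext:
P0: D(K, 0xCF) = 0xA8; 0xA8 ⊕ 0x8D = 0x25.
P1: D(K, 0x6B) = 0xFA; 0xFA ⊕ 0xCF = 0x35.
Blocks that differ from the original plaintext: P0, P1.

P0 = 0x25, P1 = 0x35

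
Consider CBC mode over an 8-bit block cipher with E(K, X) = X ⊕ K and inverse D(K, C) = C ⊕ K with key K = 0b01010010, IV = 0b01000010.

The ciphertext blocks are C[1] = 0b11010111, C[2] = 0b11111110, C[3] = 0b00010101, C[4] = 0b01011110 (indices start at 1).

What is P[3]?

CBC decryption: P_i = D(K, C_i) ⊕ C_{i−1}, with C_{0} = IV.
P[3]: D(K, 0b00010101) = 0b01000111; 0b01000111 ⊕ 0b11111110 = 0b10111001.

P[3] = 0b10111001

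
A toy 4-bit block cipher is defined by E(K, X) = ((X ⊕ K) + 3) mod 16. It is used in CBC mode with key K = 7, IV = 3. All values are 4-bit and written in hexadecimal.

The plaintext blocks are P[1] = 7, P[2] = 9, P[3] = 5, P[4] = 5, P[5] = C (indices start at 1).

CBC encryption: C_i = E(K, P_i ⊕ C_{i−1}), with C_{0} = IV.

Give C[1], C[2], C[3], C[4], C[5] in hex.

C[1] = 6, C[2] = B, C[3] = C, C[4] = 1, C[5] = D

C[1]: P[1] ⊕ 3 = 4; E(K, 4) = 6.
C[2]: P[2] ⊕ 6 = F; E(K, F) = B.
C[3]: P[3] ⊕ B = E; E(K, E) = C.
C[4]: P[4] ⊕ C = 9; E(K, 9) = 1.
C[5]: P[5] ⊕ 1 = D; E(K, D) = D.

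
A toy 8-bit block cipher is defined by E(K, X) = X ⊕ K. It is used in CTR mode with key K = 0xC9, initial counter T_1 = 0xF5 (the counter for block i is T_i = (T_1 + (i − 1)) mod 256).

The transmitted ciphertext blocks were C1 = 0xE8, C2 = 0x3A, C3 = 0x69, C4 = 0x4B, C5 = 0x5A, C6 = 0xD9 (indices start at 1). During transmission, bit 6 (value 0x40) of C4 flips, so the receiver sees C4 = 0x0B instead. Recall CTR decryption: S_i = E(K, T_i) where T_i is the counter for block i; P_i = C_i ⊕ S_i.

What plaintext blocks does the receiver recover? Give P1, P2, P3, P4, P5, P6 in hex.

Only C4 changed, to 0x0B. In CTR, a change in C_i flips the same bit in P_i only; the keystream is unaffected. Decrypting the received ciphertext:
P1: T = 0xF5, S = E(K, T) = 0x3C; 0xE8 ⊕ 0x3C = 0xD4.
P2: T = 0xF6, S = E(K, T) = 0x3F; 0x3A ⊕ 0x3F = 0x05.
P3: T = 0xF7, S = E(K, T) = 0x3E; 0x69 ⊕ 0x3E = 0x57.
P4: T = 0xF8, S = E(K, T) = 0x31; 0x0B ⊕ 0x31 = 0x3A.
P5: T = 0xF9, S = E(K, T) = 0x30; 0x5A ⊕ 0x30 = 0x6A.
P6: T = 0xFA, S = E(K, T) = 0x33; 0xD9 ⊕ 0x33 = 0xEA.
Blocks that differ from the original plaintext: P4.

P1 = 0xD4, P2 = 0x05, P3 = 0x57, P4 = 0x3A, P5 = 0x6A, P6 = 0xEA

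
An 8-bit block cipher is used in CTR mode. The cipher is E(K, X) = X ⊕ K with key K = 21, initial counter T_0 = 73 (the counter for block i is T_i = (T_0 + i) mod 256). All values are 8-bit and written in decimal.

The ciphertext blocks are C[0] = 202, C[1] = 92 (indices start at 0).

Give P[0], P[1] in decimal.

P[0] = 150, P[1] = 3

CTR decryption: S_i = E(K, T_i) where T_i is the counter for block i; P_i = C_i ⊕ S_i.
P[0]: T = 73, S = E(K, T) = 92; 202 ⊕ 92 = 150.
P[1]: T = 74, S = E(K, T) = 95; 92 ⊕ 95 = 3.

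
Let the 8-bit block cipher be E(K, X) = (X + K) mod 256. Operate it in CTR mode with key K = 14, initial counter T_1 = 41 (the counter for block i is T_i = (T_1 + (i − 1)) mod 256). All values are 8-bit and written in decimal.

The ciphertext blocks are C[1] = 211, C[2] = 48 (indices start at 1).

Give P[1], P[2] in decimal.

P[1] = 228, P[2] = 8

CTR decryption: S_i = E(K, T_i) where T_i is the counter for block i; P_i = C_i ⊕ S_i.
P[1]: T = 41, S = E(K, T) = 55; 211 ⊕ 55 = 228.
P[2]: T = 42, S = E(K, T) = 56; 48 ⊕ 56 = 8.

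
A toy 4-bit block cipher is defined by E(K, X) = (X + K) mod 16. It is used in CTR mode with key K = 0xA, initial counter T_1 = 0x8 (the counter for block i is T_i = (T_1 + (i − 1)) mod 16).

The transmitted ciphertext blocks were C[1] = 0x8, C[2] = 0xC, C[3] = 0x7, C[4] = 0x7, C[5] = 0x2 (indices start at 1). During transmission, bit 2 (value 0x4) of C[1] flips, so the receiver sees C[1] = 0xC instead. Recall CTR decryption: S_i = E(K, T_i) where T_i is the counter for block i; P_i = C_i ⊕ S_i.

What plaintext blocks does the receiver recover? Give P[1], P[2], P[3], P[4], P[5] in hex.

Only C[1] changed, to 0xC. In CTR, a change in C_i flips the same bit in P_i only; the keystream is unaffected. Decrypting the received ciphertext:
P[1]: T = 0x8, S = E(K, T) = 0x2; 0xC ⊕ 0x2 = 0xE.
P[2]: T = 0x9, S = E(K, T) = 0x3; 0xC ⊕ 0x3 = 0xF.
P[3]: T = 0xA, S = E(K, T) = 0x4; 0x7 ⊕ 0x4 = 0x3.
P[4]: T = 0xB, S = E(K, T) = 0x5; 0x7 ⊕ 0x5 = 0x2.
P[5]: T = 0xC, S = E(K, T) = 0x6; 0x2 ⊕ 0x6 = 0x4.
Blocks that differ from the original plaintext: P[1].

P[1] = 0xE, P[2] = 0xF, P[3] = 0x3, P[4] = 0x2, P[5] = 0x4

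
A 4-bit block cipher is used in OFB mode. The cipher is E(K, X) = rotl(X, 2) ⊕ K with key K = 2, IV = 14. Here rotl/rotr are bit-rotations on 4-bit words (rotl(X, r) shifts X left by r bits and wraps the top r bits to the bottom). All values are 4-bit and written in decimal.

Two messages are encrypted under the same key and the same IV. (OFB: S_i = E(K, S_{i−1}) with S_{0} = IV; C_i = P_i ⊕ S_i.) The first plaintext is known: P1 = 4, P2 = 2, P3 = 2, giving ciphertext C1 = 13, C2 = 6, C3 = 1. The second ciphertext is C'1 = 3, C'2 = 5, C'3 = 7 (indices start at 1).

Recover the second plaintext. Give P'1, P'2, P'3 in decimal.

P'1 = 10, P'2 = 1, P'3 = 4

In OFB with a reused IV, both messages share the same keystream S_i, so C_i ⊕ C'_i = P_i ⊕ P'_i and thus P'_i = P_i ⊕ C_i ⊕ C'_i.
P'1: 4 ⊕ 13 ⊕ 3 = 10.
P'2: 2 ⊕ 6 ⊕ 5 = 1.
P'3: 2 ⊕ 1 ⊕ 7 = 4.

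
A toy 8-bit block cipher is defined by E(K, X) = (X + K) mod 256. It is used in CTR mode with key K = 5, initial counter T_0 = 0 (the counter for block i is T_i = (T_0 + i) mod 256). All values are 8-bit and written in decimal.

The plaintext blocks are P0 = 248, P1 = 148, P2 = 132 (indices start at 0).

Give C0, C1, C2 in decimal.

C0 = 253, C1 = 146, C2 = 131

CTR encryption: S_i = E(K, T_i) where T_i is the counter for block i; C_i = P_i ⊕ S_i.
C0: T = 0, S = E(K, T) = 5; 248 ⊕ 5 = 253.
C1: T = 1, S = E(K, T) = 6; 148 ⊕ 6 = 146.
C2: T = 2, S = E(K, T) = 7; 132 ⊕ 7 = 131.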